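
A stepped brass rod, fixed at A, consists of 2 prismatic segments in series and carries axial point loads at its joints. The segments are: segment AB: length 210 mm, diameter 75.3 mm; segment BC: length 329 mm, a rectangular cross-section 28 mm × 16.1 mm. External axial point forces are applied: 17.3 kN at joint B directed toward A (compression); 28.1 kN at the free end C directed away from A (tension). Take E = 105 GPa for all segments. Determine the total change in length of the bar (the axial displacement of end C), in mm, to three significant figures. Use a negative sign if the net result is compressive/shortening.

Internal axial forces (sectioning from the free end, tension +): N_BC = 28.1 kN, N_AB = 10.8 kN.
A_AB = 4453 mm².
A_BC = 450.8 mm².
δ_AB = 10800·210/(4453·105000) = 0.00485 mm
δ_BC = 28100·329/(450.8·105000) = 0.1953 mm
δ = Σδ_i = 0.2002 mm.

0.200 mm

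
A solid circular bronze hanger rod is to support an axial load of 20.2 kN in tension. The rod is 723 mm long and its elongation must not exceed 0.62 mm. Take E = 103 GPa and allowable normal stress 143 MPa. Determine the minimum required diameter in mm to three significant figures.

Required area A ≥ P/σ_allow = 20200/143 = 141.3 mm².
For a solid circular section, d ≥ √(4A/π) = 13.41 mm.
Elongation limit: A ≥ PL/(Eδ_allow) = 20200·723/(103000·0.62) = 228.7 mm² ⇒ d ≥ 17.06 mm.
The elongation limit governs.

17.1 mm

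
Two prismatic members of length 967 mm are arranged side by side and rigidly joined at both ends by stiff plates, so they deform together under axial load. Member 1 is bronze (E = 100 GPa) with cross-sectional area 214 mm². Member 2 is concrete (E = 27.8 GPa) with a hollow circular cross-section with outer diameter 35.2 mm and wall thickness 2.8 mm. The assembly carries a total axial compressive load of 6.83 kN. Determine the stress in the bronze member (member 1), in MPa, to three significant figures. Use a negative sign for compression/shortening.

-23.3 MPa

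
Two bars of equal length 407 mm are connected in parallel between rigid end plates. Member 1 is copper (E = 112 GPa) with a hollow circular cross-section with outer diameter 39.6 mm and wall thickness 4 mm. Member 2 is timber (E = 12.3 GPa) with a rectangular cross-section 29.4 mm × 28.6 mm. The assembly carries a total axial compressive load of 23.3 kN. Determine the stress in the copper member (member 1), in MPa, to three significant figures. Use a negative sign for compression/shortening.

-43.2 MPa

A_1 = 447.4 mm².
A_2 = 840.8 mm².
Equal strain + equilibrium ⇒ each member carries load in proportion to AE: A₁E₁ = 50100000 N, A₂E₂ = 10340000 N, ΣAE = 60450000 N.
σ₁ = P·E₁/ΣAE = -23300·112000/60450000 = -43.17 MPa.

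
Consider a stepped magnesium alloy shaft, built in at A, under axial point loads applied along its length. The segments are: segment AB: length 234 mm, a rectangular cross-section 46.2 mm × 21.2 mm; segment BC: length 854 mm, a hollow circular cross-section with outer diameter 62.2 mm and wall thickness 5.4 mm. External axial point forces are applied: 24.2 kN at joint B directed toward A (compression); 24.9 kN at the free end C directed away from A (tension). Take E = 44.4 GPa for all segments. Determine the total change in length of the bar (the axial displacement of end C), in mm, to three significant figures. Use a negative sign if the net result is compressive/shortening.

Internal axial forces (sectioning from the free end, tension +): N_BC = 24.9 kN, N_AB = 0.7 kN.
A_AB = 979.4 mm².
A_BC = 963.6 mm².
δ_AB = 700·234/(979.4·44400) = 0.003767 mm
δ_BC = 24900·854/(963.6·44400) = 0.497 mm
δ = Σδ_i = 0.5008 mm.

0.501 mm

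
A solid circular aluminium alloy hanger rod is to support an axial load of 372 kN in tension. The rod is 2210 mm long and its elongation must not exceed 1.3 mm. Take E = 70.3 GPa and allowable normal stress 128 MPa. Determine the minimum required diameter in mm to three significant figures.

107 mm

Required area A ≥ P/σ_allow = 372000/128 = 2906 mm².
For a solid circular section, d ≥ √(4A/π) = 60.83 mm.
Elongation limit: A ≥ PL/(Eδ_allow) = 372000·2210/(70300·1.3) = 8996 mm² ⇒ d ≥ 107 mm.
The elongation limit governs.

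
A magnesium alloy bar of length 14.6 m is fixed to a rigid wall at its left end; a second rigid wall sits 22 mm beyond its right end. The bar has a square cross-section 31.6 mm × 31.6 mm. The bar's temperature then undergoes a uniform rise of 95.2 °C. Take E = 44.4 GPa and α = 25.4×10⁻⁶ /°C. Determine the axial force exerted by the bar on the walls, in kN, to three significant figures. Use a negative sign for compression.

Free thermal expansion αLΔT = 25.4e-6 · 14600 · 95.2 = 35.3 mm.
The walls engage after the gap closes; constrained expansion = 35.3 − 22 = 13.3 mm.
The walls impose strain ε = −(13.3)/14600 = -9.1123e-04; σ = Eε = 44400 · -9.1123e-04 = -40.46 MPa.
Wall reaction R = σ·A = -40.46·998.6 = -40400 N = -40.4 kN.

-40.4 kN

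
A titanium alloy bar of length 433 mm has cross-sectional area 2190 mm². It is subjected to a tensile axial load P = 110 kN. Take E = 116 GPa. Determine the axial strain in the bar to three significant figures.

σ = N/A = 50.23 MPa; ε = σ/E = 50.23/116000 = 4.330e-04.

4.33e-04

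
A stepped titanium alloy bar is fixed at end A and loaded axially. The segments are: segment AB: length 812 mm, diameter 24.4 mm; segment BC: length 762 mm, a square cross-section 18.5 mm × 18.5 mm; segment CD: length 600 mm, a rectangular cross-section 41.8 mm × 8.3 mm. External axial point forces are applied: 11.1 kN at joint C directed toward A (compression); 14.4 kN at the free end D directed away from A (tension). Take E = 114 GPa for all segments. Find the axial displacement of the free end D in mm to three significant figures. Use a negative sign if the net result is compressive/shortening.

0.333 mm

Internal axial forces (sectioning from the free end, tension +): N_CD = 14.4 kN, N_BC = 3.3 kN, N_AB = 3.3 kN.
A_AB = 467.6 mm².
A_BC = 342.2 mm².
A_CD = 346.9 mm².
δ_AB = 3300·812/(467.6·114000) = 0.05027 mm
δ_BC = 3300·762/(342.2·114000) = 0.06445 mm
δ_CD = 14400·600/(346.9·114000) = 0.2185 mm
δ = Σδ_i = 0.3332 mm.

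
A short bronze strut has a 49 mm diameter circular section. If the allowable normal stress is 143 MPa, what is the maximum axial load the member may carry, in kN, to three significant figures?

270 kN

A = 1886 mm².
P_max = σ_allow · A = 143 · 1886 = 269700 N = 269.7 kN.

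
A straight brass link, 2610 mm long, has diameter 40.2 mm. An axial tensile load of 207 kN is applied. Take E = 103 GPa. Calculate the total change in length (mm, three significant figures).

A = 1269 mm².
δ_mech = NL/(AE) = 207000·2610/(1269·103000) = 4.133 mm.

4.13 mm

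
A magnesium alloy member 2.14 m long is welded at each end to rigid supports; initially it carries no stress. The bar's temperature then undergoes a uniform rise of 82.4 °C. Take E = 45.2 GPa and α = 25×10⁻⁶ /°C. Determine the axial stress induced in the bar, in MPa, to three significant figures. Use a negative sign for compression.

Free thermal expansion αLΔT = 25e-6 · 2140 · 82.4 = 4.408 mm.
The walls impose strain ε = −(4.408)/2140 = -2.0600e-03; σ = Eε = 45200 · -2.0600e-03 = -93.11 MPa.

-93.1 MPa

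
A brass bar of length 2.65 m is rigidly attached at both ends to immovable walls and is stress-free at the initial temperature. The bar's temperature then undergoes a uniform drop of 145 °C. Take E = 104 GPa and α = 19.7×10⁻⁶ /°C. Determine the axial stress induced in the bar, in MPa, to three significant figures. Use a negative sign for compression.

297 MPa

Free thermal expansion αLΔT = 19.7e-6 · 2650 · -145 = -7.57 mm.
The walls impose strain ε = −(-7.57)/2650 = 2.8565e-03; σ = Eε = 104000 · 2.8565e-03 = 297.1 MPa.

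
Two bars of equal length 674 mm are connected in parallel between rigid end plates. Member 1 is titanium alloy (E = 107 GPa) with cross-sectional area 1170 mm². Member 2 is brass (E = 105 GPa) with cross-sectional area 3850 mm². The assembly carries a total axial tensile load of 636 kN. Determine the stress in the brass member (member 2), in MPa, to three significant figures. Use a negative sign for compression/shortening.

126 MPa

Equal strain + equilibrium ⇒ each member carries load in proportion to AE: A₁E₁ = 125200000 N, A₂E₂ = 404200000 N, ΣAE = 529400000 N.
σ₂ = P·E₂/ΣAE = 636000·105000/529400000 = 126.1 MPa.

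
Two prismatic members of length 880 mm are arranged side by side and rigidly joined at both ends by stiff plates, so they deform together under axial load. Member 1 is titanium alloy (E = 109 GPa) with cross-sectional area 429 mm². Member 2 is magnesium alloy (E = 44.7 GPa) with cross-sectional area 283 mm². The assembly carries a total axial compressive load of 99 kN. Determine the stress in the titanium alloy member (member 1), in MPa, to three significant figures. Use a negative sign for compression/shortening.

Equal strain + equilibrium ⇒ each member carries load in proportion to AE: A₁E₁ = 46760000 N, A₂E₂ = 12650000 N, ΣAE = 59410000 N.
σ₁ = P·E₁/ΣAE = -99000·109000/59410000 = -181.6 MPa.

-182 MPa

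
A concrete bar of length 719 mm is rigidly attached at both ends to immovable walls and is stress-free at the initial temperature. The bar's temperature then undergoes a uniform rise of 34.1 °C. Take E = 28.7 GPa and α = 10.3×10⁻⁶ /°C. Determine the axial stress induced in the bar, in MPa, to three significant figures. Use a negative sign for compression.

-10.1 MPa

Free thermal expansion αLΔT = 10.3e-6 · 719 · 34.1 = 0.2525 mm.
The walls impose strain ε = −(0.2525)/719 = -3.5123e-04; σ = Eε = 28700 · -3.5123e-04 = -10.08 MPa.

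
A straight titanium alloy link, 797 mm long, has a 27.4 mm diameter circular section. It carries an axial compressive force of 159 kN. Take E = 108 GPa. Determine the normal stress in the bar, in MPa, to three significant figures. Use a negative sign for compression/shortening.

-270 MPa

A = 589.6 mm².
σ = N/A = -159000/589.6 = -269.7 MPa.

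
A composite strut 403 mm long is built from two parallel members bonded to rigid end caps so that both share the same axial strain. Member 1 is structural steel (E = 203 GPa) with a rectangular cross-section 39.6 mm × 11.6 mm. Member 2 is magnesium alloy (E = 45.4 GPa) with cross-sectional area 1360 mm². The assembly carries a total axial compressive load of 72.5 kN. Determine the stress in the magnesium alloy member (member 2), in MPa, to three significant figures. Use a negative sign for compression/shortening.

A_1 = 459.4 mm².
Equal strain + equilibrium ⇒ each member carries load in proportion to AE: A₁E₁ = 93250000 N, A₂E₂ = 61740000 N, ΣAE = 155000000 N.
σ₂ = P·E₂/ΣAE = -72500·45400/155000000 = -21.24 MPa.

-21.2 MPa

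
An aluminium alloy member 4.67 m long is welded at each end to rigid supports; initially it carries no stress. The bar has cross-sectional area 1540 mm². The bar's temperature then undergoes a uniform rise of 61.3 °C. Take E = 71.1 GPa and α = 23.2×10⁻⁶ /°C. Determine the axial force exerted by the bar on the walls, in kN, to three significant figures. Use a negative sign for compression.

-156 kN

Free thermal expansion αLΔT = 23.2e-6 · 4670 · 61.3 = 6.641 mm.
The walls impose strain ε = −(6.641)/4670 = -1.4222e-03; σ = Eε = 71100 · -1.4222e-03 = -101.1 MPa.
Wall reaction R = σ·A = -101.1·1540 = -155700 N = -155.7 kN.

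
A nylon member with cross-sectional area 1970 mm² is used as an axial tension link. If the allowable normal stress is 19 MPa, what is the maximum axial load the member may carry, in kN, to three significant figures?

P_max = σ_allow · A = 19 · 1970 = 37430 N = 37.43 kN.

37.4 kN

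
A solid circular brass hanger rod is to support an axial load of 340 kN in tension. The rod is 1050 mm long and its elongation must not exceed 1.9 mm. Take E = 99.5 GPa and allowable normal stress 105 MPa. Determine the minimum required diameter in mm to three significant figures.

Required area A ≥ P/σ_allow = 340000/105 = 3238 mm².
For a solid circular section, d ≥ √(4A/π) = 64.21 mm.
Elongation limit: A ≥ PL/(Eδ_allow) = 340000·1050/(99500·1.9) = 1888 mm² ⇒ d ≥ 49.03 mm.
The stress limit governs.

64.2 mm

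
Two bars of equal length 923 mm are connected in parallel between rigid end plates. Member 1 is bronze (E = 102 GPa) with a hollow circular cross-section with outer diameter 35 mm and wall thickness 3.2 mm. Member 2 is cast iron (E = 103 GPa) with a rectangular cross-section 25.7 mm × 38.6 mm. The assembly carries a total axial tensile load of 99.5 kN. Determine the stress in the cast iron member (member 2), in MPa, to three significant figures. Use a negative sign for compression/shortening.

A_1 = 319.7 mm².
A_2 = 992 mm².
Equal strain + equilibrium ⇒ each member carries load in proportion to AE: A₁E₁ = 32610000 N, A₂E₂ = 102200000 N, ΣAE = 134800000 N.
σ₂ = P·E₂/ΣAE = 99500·103000/134800000 = 76.04 MPa.

76.0 MPa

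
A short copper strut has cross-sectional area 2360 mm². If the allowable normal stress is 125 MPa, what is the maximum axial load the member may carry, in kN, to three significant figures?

P_max = σ_allow · A = 125 · 2360 = 295000 N = 295 kN.

295 kN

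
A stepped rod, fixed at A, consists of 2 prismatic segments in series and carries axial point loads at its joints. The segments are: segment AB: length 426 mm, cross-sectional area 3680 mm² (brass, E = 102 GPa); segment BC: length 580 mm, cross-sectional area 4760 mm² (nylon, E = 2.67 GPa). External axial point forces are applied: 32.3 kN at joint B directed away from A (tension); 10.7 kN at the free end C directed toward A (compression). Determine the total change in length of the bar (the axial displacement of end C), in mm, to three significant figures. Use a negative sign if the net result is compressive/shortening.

Internal axial forces (sectioning from the free end, tension +): N_BC = -10.7 kN, N_AB = 21.6 kN.
δ_AB = 21600·426/(3680·102000) = 0.02451 mm
δ_BC = -10700·580/(4760·2670) = -0.4883 mm
δ = Σδ_i = -0.4638 mm.

-0.464 mm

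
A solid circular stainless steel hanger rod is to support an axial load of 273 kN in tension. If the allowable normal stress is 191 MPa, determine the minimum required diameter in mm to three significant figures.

Required area A ≥ P/σ_allow = 273000/191 = 1429 mm².
For a solid circular section, d ≥ √(4A/π) = 42.66 mm.

42.7 mm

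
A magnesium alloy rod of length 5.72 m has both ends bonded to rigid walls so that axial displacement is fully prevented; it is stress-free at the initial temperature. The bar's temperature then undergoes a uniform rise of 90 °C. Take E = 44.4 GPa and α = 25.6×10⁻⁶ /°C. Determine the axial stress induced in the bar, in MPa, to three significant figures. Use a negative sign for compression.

Free thermal expansion αLΔT = 25.6e-6 · 5720 · 90 = 13.18 mm.
The walls impose strain ε = −(13.18)/5720 = -2.3040e-03; σ = Eε = 44400 · -2.3040e-03 = -102.3 MPa.

-102 MPa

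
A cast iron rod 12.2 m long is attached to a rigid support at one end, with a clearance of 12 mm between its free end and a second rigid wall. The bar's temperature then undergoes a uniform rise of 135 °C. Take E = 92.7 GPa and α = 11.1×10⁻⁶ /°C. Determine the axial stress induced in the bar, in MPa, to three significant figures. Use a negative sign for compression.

Free thermal expansion αLΔT = 11.1e-6 · 12200 · 135 = 18.28 mm.
The walls engage after the gap closes; constrained expansion = 18.28 − 12 = 6.282 mm.
The walls impose strain ε = −(6.282)/12200 = -5.1489e-04; σ = Eε = 92700 · -5.1489e-04 = -47.73 MPa.

-47.7 MPa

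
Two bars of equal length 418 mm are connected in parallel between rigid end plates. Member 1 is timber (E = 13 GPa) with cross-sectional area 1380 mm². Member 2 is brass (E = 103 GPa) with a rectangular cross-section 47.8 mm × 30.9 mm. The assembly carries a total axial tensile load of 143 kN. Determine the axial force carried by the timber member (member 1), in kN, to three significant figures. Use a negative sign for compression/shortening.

15.1 kN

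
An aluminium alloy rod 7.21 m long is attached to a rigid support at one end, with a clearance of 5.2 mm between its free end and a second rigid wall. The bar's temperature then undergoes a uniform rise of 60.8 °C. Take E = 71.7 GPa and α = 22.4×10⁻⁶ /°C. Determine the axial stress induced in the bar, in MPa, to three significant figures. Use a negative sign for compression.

Free thermal expansion αLΔT = 22.4e-6 · 7210 · 60.8 = 9.819 mm.
The walls engage after the gap closes; constrained expansion = 9.819 − 5.2 = 4.619 mm.
The walls impose strain ε = −(4.619)/7210 = -6.4070e-04; σ = Eε = 71700 · -6.4070e-04 = -45.94 MPa.

-45.9 MPa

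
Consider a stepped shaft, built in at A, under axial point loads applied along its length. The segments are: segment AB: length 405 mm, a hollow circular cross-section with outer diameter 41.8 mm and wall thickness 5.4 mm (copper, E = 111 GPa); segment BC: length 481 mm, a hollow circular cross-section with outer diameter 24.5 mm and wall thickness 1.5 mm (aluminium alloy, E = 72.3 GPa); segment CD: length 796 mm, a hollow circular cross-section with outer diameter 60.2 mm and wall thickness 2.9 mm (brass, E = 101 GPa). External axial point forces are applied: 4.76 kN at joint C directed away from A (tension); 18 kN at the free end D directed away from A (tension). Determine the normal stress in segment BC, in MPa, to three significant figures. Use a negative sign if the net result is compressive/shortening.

Internal axial forces (sectioning from the free end, tension +): N_CD = 18 kN, N_BC = 22.76 kN, N_AB = 22.76 kN.
A_BC = 108.4 mm².
σ_BC = N_BC/A_BC = 22760/108.4 = 210 MPa.

210 MPa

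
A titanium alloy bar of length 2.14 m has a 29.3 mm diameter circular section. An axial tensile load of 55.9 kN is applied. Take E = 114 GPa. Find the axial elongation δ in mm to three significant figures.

1.56 mm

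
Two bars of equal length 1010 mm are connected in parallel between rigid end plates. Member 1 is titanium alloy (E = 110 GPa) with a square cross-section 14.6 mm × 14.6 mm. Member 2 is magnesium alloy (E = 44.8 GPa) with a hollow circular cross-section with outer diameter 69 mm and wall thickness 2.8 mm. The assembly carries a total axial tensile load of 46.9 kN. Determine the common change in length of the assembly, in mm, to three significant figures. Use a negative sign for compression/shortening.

0.956 mm

A_1 = 213.2 mm².
A_2 = 582.3 mm².
Equal strain + equilibrium ⇒ each member carries load in proportion to AE: A₁E₁ = 23450000 N, A₂E₂ = 26090000 N, ΣAE = 49540000 N.
δ = PL/ΣAE = 46900·1010/49540000 = 0.9563 mm.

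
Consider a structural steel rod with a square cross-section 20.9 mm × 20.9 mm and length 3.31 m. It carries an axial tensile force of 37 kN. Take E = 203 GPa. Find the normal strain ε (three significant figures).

A = 436.8 mm².
σ = N/A = 84.71 MPa; ε = σ/E = 84.71/203000 = 4.173e-04.

4.17e-04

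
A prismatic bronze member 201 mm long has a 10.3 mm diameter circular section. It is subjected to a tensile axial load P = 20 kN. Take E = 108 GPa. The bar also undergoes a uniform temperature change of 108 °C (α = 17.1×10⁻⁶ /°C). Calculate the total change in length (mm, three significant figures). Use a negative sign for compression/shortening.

A = 83.32 mm².
δ_mech = NL/(AE) = 20000·201/(83.32·108000) = 0.4467 mm.
δ_thermal = αLΔT = 17.1e-6·201·108 = 0.3712 mm.
δ = δ_mech + δ_thermal = 0.8179 mm.

0.818 mm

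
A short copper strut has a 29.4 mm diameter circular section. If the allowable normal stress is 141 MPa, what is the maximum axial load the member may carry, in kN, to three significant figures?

A = 678.9 mm².
P_max = σ_allow · A = 141 · 678.9 = 95720 N = 95.72 kN.

95.7 kN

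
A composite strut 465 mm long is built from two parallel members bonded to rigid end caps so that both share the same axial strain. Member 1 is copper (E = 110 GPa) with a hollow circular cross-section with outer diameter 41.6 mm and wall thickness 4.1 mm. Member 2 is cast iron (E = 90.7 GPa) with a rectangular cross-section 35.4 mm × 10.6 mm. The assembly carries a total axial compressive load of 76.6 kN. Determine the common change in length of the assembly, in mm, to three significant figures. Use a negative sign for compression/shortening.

A_1 = 483 mm².
A_2 = 375.2 mm².
Equal strain + equilibrium ⇒ each member carries load in proportion to AE: A₁E₁ = 53130000 N, A₂E₂ = 34030000 N, ΣAE = 87170000 N.
δ = PL/ΣAE = -76600·465/87170000 = -0.4086 mm.

-0.409 mm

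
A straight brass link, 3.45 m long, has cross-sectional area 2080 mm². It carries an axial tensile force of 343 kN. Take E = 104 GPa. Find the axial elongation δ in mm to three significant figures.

5.47 mm

δ_mech = NL/(AE) = 343000·3450/(2080·104000) = 5.47 mm.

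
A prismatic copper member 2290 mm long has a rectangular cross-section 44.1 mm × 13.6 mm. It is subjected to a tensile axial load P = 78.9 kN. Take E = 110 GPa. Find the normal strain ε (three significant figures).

A = 599.8 mm².
σ = N/A = 131.6 MPa; ε = σ/E = 131.6/110000 = 1.196e-03.

0.00120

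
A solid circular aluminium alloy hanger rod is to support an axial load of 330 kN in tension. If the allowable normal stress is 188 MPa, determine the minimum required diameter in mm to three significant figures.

Required area A ≥ P/σ_allow = 330000/188 = 1755 mm².
For a solid circular section, d ≥ √(4A/π) = 47.28 mm.

47.3 mm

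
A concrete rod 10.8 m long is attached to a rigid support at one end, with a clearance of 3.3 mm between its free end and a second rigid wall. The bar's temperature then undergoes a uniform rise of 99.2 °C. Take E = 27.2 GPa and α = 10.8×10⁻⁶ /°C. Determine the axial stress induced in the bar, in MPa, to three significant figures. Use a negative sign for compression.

-20.8 MPa

Free thermal expansion αLΔT = 10.8e-6 · 10800 · 99.2 = 11.57 mm.
The walls engage after the gap closes; constrained expansion = 11.57 − 3.3 = 8.271 mm.
The walls impose strain ε = −(8.271)/10800 = -7.6580e-04; σ = Eε = 27200 · -7.6580e-04 = -20.83 MPa.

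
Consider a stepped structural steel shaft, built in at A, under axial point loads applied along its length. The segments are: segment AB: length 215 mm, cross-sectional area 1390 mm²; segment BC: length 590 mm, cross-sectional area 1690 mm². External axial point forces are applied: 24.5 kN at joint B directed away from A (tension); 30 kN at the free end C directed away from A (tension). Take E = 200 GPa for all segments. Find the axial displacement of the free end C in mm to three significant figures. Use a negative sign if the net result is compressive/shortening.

0.0945 mm

Internal axial forces (sectioning from the free end, tension +): N_BC = 30 kN, N_AB = 54.5 kN.
δ_AB = 54500·215/(1390·200000) = 0.04215 mm
δ_BC = 30000·590/(1690·200000) = 0.05237 mm
δ = Σδ_i = 0.09452 mm.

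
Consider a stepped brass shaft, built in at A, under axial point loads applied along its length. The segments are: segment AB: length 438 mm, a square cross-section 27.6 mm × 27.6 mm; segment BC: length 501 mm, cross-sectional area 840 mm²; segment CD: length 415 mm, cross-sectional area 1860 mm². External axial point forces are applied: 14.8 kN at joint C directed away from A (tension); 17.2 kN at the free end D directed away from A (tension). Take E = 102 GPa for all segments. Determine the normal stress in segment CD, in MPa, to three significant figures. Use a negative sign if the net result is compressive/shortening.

9.25 MPa

Internal axial forces (sectioning from the free end, tension +): N_CD = 17.2 kN, N_BC = 32 kN, N_AB = 32 kN.
σ_CD = N_CD/A_CD = 17200/1860 = 9.247 MPa.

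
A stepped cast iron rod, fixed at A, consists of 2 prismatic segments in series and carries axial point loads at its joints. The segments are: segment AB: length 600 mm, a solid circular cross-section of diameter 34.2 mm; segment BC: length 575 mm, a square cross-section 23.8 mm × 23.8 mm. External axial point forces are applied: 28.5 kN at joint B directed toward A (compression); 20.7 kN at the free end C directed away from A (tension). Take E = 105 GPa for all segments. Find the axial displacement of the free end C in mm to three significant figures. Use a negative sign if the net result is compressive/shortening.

Internal axial forces (sectioning from the free end, tension +): N_BC = 20.7 kN, N_AB = -7.8 kN.
A_AB = 918.6 mm².
A_BC = 566.4 mm².
δ_AB = -7800·600/(918.6·105000) = -0.04852 mm
δ_BC = 20700·575/(566.4·105000) = 0.2001 mm
δ = Σδ_i = 0.1516 mm.

0.152 mm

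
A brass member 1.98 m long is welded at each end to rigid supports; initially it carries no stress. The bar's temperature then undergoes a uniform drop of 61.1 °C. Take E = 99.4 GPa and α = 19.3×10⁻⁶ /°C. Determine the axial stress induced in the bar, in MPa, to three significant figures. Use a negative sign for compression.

117 MPa

Free thermal expansion αLΔT = 19.3e-6 · 1980 · -61.1 = -2.335 mm.
The walls impose strain ε = −(-2.335)/1980 = 1.1792e-03; σ = Eε = 99400 · 1.1792e-03 = 117.2 MPa.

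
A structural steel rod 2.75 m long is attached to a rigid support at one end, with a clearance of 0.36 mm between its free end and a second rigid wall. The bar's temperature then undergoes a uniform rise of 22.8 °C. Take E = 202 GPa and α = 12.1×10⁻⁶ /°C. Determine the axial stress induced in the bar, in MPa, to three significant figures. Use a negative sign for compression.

Free thermal expansion αLΔT = 12.1e-6 · 2750 · 22.8 = 0.7587 mm.
The walls engage after the gap closes; constrained expansion = 0.7587 − 0.36 = 0.3987 mm.
The walls impose strain ε = −(0.3987)/2750 = -1.4497e-04; σ = Eε = 202000 · -1.4497e-04 = -29.28 MPa.

-29.3 MPa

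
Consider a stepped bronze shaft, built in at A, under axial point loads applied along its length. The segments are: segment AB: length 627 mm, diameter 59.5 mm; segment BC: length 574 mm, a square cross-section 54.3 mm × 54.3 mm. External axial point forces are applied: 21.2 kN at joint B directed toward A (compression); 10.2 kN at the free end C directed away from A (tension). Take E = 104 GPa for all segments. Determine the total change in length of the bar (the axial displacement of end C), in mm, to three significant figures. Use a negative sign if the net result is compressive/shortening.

-0.00476 mm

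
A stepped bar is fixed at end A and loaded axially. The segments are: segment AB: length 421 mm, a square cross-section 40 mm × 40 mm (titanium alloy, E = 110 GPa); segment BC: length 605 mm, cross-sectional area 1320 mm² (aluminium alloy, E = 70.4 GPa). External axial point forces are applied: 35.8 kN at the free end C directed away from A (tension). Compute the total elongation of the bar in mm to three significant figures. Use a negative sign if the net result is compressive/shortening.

0.319 mm

Internal axial forces (sectioning from the free end, tension +): N_BC = 35.8 kN, N_AB = 35.8 kN.
A_AB = 1600 mm².
δ_AB = 35800·421/(1600·110000) = 0.08564 mm
δ_BC = 35800·605/(1320·70400) = 0.2331 mm
δ = Σδ_i = 0.3187 mm.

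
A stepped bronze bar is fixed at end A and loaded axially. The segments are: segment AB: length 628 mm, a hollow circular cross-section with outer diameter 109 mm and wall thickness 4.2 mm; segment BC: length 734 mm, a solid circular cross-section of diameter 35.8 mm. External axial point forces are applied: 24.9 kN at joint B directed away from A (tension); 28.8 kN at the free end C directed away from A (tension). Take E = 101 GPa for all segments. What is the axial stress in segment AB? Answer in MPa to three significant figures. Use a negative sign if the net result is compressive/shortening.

38.8 MPa

Internal axial forces (sectioning from the free end, tension +): N_BC = 28.8 kN, N_AB = 53.7 kN.
A_AB = 1383 mm².
σ_AB = N_AB/A_AB = 53700/1383 = 38.83 MPa.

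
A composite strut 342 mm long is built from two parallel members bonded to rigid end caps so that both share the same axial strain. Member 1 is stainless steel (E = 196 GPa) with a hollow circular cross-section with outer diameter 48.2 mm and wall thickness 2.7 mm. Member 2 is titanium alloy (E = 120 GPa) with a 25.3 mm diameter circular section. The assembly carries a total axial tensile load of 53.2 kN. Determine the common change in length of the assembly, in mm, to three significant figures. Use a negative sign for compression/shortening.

A_1 = 385.9 mm².
A_2 = 502.7 mm².
Equal strain + equilibrium ⇒ each member carries load in proportion to AE: A₁E₁ = 75650000 N, A₂E₂ = 60330000 N, ΣAE = 136000000 N.
δ = PL/ΣAE = 53200·342/136000000 = 0.1338 mm.

0.134 mm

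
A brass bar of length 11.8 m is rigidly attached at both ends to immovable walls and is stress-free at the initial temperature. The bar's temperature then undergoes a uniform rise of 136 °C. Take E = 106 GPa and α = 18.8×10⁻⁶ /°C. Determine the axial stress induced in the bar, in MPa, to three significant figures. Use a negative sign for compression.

-271 MPa

Free thermal expansion αLΔT = 18.8e-6 · 11800 · 136 = 30.17 mm.
The walls impose strain ε = −(30.17)/11800 = -2.5568e-03; σ = Eε = 106000 · -2.5568e-03 = -271 MPa.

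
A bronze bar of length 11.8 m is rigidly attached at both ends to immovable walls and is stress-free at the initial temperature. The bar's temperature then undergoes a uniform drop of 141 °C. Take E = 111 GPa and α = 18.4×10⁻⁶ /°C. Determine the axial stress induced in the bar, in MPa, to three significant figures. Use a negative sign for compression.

Free thermal expansion αLΔT = 18.4e-6 · 11800 · -141 = -30.61 mm.
The walls impose strain ε = −(-30.61)/11800 = 2.5944e-03; σ = Eε = 111000 · 2.5944e-03 = 288 MPa.

288 MPa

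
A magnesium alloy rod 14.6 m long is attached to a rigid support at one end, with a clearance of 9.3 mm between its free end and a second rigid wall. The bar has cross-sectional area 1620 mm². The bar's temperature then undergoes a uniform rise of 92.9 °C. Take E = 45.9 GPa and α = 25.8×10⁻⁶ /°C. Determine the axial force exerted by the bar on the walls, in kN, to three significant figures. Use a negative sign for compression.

-131 kN

Free thermal expansion αLΔT = 25.8e-6 · 14600 · 92.9 = 34.99 mm.
The walls engage after the gap closes; constrained expansion = 34.99 − 9.3 = 25.69 mm.
The walls impose strain ε = −(25.69)/14600 = -1.7598e-03; σ = Eε = 45900 · -1.7598e-03 = -80.78 MPa.
Wall reaction R = σ·A = -80.78·1620 = -130900 N = -130.9 kN.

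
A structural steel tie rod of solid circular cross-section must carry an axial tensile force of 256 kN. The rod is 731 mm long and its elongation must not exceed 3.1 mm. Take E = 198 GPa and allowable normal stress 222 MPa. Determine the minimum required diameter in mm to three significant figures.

Required area A ≥ P/σ_allow = 256000/222 = 1153 mm².
For a solid circular section, d ≥ √(4A/π) = 38.32 mm.
Elongation limit: A ≥ PL/(Eδ_allow) = 256000·731/(198000·3.1) = 304.9 mm² ⇒ d ≥ 19.7 mm.
The stress limit governs.

38.3 mm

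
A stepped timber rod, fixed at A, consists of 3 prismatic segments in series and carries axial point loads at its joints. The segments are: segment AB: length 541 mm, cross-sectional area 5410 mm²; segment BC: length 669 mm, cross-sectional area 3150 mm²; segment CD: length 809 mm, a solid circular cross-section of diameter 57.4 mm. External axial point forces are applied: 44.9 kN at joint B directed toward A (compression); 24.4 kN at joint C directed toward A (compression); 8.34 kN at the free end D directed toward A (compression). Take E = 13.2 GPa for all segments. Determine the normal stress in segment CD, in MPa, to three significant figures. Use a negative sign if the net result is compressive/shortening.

Internal axial forces (sectioning from the free end, tension +): N_CD = -8.34 kN, N_BC = -32.74 kN, N_AB = -77.64 kN.
A_CD = 2588 mm².
σ_CD = N_CD/A_CD = -8340/2588 = -3.223 MPa.

-3.22 MPa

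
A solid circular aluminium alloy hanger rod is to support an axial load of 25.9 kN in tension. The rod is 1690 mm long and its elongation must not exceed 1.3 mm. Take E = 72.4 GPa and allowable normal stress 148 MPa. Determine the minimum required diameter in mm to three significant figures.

24.3 mm

Required area A ≥ P/σ_allow = 25900/148 = 175 mm².
For a solid circular section, d ≥ √(4A/π) = 14.93 mm.
Elongation limit: A ≥ PL/(Eδ_allow) = 25900·1690/(72400·1.3) = 465.1 mm² ⇒ d ≥ 24.33 mm.
The elongation limit governs.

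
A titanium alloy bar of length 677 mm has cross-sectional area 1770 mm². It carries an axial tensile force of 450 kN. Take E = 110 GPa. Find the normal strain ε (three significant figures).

σ = N/A = 254.2 MPa; ε = σ/E = 254.2/110000 = 2.311e-03.

0.00231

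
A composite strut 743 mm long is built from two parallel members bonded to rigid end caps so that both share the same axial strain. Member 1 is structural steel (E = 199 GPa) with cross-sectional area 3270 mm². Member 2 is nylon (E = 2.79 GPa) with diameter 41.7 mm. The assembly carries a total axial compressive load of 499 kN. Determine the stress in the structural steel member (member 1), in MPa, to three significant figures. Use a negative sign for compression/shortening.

A_2 = 1366 mm².
Equal strain + equilibrium ⇒ each member carries load in proportion to AE: A₁E₁ = 650700000 N, A₂E₂ = 3810000 N, ΣAE = 654500000 N.
σ₁ = P·E₁/ΣAE = -499000·199000/654500000 = -151.7 MPa.

-152 MPa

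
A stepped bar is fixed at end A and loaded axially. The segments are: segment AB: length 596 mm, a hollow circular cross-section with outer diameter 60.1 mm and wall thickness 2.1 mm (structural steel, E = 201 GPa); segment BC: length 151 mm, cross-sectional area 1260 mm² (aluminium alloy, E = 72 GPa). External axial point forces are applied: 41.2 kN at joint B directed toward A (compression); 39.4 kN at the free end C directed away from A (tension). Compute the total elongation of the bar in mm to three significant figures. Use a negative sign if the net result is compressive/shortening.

Internal axial forces (sectioning from the free end, tension +): N_BC = 39.4 kN, N_AB = -1.8 kN.
A_AB = 382.6 mm².
δ_AB = -1800·596/(382.6·201000) = -0.01395 mm
δ_BC = 39400·151/(1260·72000) = 0.06558 mm
δ = Σδ_i = 0.05163 mm.

0.0516 mm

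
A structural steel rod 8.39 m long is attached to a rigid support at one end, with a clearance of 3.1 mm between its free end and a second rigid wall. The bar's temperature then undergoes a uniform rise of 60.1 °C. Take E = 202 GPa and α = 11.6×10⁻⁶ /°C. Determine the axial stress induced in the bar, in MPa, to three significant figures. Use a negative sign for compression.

-66.2 MPa

Free thermal expansion αLΔT = 11.6e-6 · 8390 · 60.1 = 5.849 mm.
The walls engage after the gap closes; constrained expansion = 5.849 − 3.1 = 2.749 mm.
The walls impose strain ε = −(2.749)/8390 = -3.2767e-04; σ = Eε = 202000 · -3.2767e-04 = -66.19 MPa.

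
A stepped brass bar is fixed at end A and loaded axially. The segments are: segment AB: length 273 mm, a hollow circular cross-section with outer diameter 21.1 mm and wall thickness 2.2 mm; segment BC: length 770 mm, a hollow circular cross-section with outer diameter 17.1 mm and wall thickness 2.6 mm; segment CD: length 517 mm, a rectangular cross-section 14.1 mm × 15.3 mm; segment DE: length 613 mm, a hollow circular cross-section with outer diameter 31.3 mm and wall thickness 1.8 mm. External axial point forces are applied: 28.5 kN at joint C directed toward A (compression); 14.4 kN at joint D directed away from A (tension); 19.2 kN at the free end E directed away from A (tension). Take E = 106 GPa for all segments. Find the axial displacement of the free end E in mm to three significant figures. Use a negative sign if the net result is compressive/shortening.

Internal axial forces (sectioning from the free end, tension +): N_DE = 19.2 kN, N_CD = 33.6 kN, N_BC = 5.1 kN, N_AB = 5.1 kN.
A_AB = 130.6 mm².
A_BC = 118.4 mm².
A_CD = 215.7 mm².
A_DE = 166.8 mm².
δ_AB = 5100·273/(130.6·106000) = 0.1006 mm
δ_BC = 5100·770/(118.4·106000) = 0.3128 mm
δ_CD = 33600·517/(215.7·106000) = 0.7596 mm
δ_DE = 19200·613/(166.8·106000) = 0.6656 mm
δ = Σδ_i = 1.839 mm.

1.84 mm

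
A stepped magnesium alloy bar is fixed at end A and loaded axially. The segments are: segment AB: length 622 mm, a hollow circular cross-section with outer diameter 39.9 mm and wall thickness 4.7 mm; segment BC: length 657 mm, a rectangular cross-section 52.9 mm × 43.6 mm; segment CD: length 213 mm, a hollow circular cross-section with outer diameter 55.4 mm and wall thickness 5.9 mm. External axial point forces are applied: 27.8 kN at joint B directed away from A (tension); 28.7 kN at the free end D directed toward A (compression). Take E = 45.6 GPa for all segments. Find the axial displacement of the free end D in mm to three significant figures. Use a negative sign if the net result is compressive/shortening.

Internal axial forces (sectioning from the free end, tension +): N_CD = -28.7 kN, N_BC = -28.7 kN, N_AB = -0.9 kN.
A_AB = 519.7 mm².
A_BC = 2306 mm².
A_CD = 917.5 mm².
δ_AB = -900·622/(519.7·45600) = -0.02362 mm
δ_BC = -28700·657/(2306·45600) = -0.1793 mm
δ_CD = -28700·213/(917.5·45600) = -0.1461 mm
δ = Σδ_i = -0.349 mm.

-0.349 mm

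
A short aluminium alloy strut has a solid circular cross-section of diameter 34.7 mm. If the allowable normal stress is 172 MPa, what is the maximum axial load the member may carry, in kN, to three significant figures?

163 kN

A = 945.7 mm².
P_max = σ_allow · A = 172 · 945.7 = 162700 N = 162.7 kN.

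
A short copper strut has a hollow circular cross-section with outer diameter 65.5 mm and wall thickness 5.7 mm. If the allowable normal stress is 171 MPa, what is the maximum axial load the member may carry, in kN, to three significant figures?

A = 1071 mm².
P_max = σ_allow · A = 171 · 1071 = 183100 N = 183.1 kN.

183 kN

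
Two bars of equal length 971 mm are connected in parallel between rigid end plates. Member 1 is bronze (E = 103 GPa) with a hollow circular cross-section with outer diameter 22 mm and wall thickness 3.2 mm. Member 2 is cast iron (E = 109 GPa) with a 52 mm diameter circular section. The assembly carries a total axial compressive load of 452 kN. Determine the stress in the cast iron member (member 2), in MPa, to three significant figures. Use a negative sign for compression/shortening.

-196 MPa

A_1 = 189 mm².
A_2 = 2124 mm².
Equal strain + equilibrium ⇒ each member carries load in proportion to AE: A₁E₁ = 19470000 N, A₂E₂ = 231500000 N, ΣAE = 251000000 N.
σ₂ = P·E₂/ΣAE = -452000·109000/251000000 = -196.3 MPa.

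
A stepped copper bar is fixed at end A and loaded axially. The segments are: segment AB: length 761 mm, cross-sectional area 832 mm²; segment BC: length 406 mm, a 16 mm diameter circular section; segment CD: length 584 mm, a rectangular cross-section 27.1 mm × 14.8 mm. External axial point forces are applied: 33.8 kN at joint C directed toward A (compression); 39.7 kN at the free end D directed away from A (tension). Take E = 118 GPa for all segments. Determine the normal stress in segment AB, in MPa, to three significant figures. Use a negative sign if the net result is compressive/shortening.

Internal axial forces (sectioning from the free end, tension +): N_CD = 39.7 kN, N_BC = 5.9 kN, N_AB = 5.9 kN.
σ_AB = N_AB/A_AB = 5900/832 = 7.091 MPa.

7.09 MPa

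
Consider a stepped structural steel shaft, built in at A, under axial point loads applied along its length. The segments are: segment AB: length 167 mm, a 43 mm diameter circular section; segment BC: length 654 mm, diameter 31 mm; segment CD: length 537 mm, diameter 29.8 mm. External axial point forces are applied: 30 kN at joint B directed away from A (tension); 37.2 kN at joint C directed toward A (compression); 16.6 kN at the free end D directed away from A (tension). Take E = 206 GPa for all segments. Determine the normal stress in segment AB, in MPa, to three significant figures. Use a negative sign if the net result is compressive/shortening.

6.47 MPa

Internal axial forces (sectioning from the free end, tension +): N_CD = 16.6 kN, N_BC = -20.6 kN, N_AB = 9.4 kN.
A_AB = 1452 mm².
σ_AB = N_AB/A_AB = 9400/1452 = 6.473 MPa.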